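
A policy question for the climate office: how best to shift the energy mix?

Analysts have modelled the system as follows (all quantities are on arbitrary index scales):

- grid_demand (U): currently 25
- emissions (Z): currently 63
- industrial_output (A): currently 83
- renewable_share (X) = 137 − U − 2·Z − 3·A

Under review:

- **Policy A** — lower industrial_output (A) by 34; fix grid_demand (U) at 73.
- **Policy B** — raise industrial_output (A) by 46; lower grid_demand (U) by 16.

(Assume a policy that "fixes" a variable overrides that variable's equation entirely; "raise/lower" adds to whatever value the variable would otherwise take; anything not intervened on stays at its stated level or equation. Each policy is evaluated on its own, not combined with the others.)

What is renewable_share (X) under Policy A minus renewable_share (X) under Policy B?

Policy A (A − 34, U := 73):
  U = 73
  Z = 63
  A = 83 − 34 = 49
  X = 137 − 73 − 2·63 − 3·49 = -209
Policy B (A + 46, U − 16):
  U = 25 − 16 = 9
  Z = 63
  A = 83 + 46 = 129
  X = 137 − 9 − 2·63 − 3·129 = -385
X: -209 − (-385) = 176

176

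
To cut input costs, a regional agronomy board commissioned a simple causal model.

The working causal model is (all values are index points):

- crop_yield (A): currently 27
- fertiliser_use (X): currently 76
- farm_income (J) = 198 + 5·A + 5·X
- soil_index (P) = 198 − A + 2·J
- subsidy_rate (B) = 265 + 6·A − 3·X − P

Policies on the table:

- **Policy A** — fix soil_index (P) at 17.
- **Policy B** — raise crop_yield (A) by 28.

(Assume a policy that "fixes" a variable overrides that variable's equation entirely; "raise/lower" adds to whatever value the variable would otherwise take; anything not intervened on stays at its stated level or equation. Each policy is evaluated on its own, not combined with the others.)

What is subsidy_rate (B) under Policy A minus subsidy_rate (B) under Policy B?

Policy A (P := 17):
  A = 27
  X = 76
  J = 198 + 5·27 + 5·76 = 713
  P = 17
  B = 265 + 6·27 − 3·76 − 17 = 182
Policy B (A + 28):
  A = 27 + 28 = 55
  X = 76
  J = 198 + 5·55 + 5·76 = 853
  P = 198 − 55 + 2·853 = 1849
  B = 265 + 6·55 − 3·76 − 1849 = -1482
B: 182 − (-1482) = 1664

1664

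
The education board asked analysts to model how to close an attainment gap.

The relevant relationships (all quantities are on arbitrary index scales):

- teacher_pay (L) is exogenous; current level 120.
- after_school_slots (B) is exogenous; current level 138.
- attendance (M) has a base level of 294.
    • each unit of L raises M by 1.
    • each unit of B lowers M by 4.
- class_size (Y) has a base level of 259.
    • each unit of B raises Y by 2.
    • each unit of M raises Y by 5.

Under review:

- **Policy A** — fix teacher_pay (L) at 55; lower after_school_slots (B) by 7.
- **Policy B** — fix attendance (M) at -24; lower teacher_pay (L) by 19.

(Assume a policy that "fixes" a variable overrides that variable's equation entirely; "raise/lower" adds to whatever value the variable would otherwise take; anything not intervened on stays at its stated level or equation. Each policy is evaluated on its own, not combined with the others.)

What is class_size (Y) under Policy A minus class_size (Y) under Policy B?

Policy A (L := 55, B − 7):
  L = 55
  B = 138 − 7 = 131
  M = 294 + 55 − 4·131 = -175
  Y = 259 + 2·131 + 5·(-175) = -354
Policy B (M := -24, L − 19):
  L = 120 − 19 = 101
  B = 138
  M = -24
  Y = 259 + 2·138 + 5·(-24) = 415
Y: -354 − 415 = -769

-769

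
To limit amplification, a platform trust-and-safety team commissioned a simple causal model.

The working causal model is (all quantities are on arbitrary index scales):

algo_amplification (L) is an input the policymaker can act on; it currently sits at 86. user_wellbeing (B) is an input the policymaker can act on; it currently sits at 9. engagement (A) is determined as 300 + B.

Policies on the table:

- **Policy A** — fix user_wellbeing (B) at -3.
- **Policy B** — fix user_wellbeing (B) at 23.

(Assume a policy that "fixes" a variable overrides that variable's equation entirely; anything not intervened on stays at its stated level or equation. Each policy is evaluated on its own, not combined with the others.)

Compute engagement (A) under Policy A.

297

Policy A (B := -3):
  B = -3
  A = 300 + (-3) = 297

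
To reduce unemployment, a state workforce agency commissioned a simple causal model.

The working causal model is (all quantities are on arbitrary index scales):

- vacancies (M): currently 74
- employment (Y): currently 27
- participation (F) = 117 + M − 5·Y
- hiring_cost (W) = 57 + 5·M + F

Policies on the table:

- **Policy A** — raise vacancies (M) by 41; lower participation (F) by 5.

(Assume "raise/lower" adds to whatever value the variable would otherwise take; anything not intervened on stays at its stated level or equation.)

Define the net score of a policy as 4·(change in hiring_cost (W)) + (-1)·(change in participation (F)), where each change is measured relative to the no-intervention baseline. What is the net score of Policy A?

Baseline:
  M = 74
  Y = 27
  F = 117 + 74 − 5·27 = 56
  W = 57 + 5·74 + 56 = 483
Policy A (M + 41, F − 5):
  M = 74 + 41 = 115
  Y = 27
  F = 117 + 115 − 5·27 (−5 from intervention) = 92
  W = 57 + 5·115 + 92 = 724
ΔW = 724 − 483 = 241; ΔF = 92 − 56 = 36
Score = 4·241 + (-1)·36 = 928

928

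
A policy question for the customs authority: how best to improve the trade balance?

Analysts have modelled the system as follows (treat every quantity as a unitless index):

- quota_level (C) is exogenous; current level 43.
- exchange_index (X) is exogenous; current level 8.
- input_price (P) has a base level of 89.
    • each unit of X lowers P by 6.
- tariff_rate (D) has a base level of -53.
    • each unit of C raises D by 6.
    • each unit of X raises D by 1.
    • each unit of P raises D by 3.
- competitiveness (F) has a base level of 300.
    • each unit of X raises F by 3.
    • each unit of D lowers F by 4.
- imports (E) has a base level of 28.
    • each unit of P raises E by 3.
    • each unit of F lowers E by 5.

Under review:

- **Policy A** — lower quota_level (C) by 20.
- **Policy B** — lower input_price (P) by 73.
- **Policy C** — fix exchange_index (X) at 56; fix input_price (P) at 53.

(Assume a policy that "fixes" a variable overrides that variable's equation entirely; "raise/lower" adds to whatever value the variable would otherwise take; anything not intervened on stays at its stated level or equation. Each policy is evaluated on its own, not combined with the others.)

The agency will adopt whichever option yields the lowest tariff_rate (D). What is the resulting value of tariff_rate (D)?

117

Policy A (C − 20):
  C = 43 − 20 = 23
  X = 8
  P = 89 − 6·8 = 41
  D = -53 + 6·23 + 8 + 3·41 = 216
Policy B (P − 73):
  C = 43
  X = 8
  P = 89 − 6·8 (−73 from intervention) = -32
  D = -53 + 6·43 + 8 + 3·(-32) = 117
Policy C (X := 56, P := 53):
  C = 43
  X = 56
  P = 53
  D = -53 + 6·43 + 56 + 3·53 = 420
Comparing — Policy A: D=216, Policy B: D=117, Policy C: D=420. Lowest is 117 (Policy B).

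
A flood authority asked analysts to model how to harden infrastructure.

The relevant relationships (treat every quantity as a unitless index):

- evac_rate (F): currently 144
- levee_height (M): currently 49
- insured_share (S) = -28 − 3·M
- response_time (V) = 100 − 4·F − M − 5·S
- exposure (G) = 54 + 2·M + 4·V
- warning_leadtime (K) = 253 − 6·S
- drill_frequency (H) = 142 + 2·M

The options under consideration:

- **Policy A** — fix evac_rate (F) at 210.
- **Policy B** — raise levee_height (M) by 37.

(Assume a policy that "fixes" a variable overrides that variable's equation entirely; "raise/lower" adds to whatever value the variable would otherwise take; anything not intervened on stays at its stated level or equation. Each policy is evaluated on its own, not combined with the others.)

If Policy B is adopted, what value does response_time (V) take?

Policy B (M + 37):
  F = 144
  M = 49 + 37 = 86
  S = -28 − 3·86 = -286
  V = 100 − 4·144 − 86 − 5·(-286) = 868

868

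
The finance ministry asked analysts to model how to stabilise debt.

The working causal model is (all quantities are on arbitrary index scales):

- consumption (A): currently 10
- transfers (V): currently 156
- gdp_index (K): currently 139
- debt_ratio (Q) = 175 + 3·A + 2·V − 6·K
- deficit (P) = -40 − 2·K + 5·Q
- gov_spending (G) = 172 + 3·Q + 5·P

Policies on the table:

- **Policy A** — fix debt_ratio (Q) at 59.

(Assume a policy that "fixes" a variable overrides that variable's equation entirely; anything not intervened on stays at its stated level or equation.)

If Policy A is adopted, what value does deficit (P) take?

-23

Policy A (Q := 59):
  A = 10
  V = 156
  K = 139
  Q = 59
  P = -40 − 2·139 + 5·59 = -23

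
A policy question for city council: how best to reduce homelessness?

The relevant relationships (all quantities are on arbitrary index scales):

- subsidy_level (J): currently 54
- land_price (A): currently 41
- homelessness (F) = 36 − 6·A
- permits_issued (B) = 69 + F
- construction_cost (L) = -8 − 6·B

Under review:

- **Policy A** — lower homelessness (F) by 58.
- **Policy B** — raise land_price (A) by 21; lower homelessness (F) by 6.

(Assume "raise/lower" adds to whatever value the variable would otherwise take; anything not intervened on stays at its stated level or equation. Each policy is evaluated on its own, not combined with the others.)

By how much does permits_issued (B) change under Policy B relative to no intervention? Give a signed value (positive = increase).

-132

Baseline:
  A = 41
  F = 36 − 6·41 = -210
  B = 69 + (-210) = -141
Policy B (A + 21, F − 6):
  A = 41 + 21 = 62
  F = 36 − 6·62 (−6 from intervention) = -342
  B = 69 + (-342) = -273
Change in B: -273 − (-141) = -132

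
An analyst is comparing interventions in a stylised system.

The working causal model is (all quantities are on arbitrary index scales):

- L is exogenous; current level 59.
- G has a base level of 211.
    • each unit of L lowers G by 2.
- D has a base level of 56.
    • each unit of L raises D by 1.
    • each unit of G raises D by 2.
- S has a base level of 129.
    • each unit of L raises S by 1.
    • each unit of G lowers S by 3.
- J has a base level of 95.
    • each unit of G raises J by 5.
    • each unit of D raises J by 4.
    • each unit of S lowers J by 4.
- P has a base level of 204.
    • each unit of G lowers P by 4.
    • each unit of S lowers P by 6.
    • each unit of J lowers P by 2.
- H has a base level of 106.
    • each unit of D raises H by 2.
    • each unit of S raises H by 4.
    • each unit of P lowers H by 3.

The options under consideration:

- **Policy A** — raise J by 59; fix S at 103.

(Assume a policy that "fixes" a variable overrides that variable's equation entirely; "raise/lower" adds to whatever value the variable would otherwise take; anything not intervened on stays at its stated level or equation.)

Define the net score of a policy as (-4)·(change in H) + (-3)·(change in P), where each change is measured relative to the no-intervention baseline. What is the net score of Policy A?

Baseline:
  L = 59
  G = 211 − 2·59 = 93
  D = 56 + 59 + 2·93 = 301
  S = 129 + 59 − 3·93 = -91
  J = 95 + 5·93 + 4·301 − 4·(-91) = 2128
  P = 204 − 4·93 − 6·(-91) − 2·2128 = -3878
  H = 106 + 2·301 + 4·(-91) − 3·(-3878) = 11978
Policy A (J + 59, S := 103):
  L = 59
  G = 211 − 2·59 = 93
  D = 56 + 59 + 2·93 = 301
  S = 103
  J = 95 + 5·93 + 4·301 − 4·103 (+59 from intervention) = 1411
  P = 204 − 4·93 − 6·103 − 2·1411 = -3608
  H = 106 + 2·301 + 4·103 − 3·(-3608) = 11944
ΔH = 11944 − 11978 = -34; ΔP = -3608 − (-3878) = 270
Score = (-4)·(-34) + (-3)·270 = -674

-674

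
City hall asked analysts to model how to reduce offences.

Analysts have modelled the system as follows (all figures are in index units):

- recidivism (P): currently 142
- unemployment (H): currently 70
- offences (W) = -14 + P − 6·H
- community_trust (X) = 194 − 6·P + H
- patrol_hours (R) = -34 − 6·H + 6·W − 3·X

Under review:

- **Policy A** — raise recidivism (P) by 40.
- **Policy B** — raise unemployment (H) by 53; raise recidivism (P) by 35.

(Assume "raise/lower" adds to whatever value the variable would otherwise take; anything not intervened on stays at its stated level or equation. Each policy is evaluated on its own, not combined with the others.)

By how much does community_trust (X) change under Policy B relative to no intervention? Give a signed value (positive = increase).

Baseline:
  P = 142
  H = 70
  X = 194 − 6·142 + 70 = -588
Policy B (H + 53, P + 35):
  P = 142 + 35 = 177
  H = 70 + 53 = 123
  X = 194 − 6·177 + 123 = -745
Change in X: -745 − (-588) = -157

-157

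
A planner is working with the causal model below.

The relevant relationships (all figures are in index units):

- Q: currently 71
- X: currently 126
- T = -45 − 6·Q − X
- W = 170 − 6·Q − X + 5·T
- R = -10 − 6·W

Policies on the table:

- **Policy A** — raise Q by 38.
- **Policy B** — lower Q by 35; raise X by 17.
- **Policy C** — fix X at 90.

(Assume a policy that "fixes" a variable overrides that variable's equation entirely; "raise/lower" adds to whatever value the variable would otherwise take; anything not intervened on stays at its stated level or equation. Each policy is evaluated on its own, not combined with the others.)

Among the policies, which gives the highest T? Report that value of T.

Policy A (Q + 38):
  Q = 71 + 38 = 109
  X = 126
  T = -45 − 6·109 − 126 = -825
Policy B (Q − 35, X + 17):
  Q = 71 − 35 = 36
  X = 126 + 17 = 143
  T = -45 − 6·36 − 143 = -404
Policy C (X := 90):
  Q = 71
  X = 90
  T = -45 − 6·71 − 90 = -561
Comparing — Policy A: T=-825, Policy B: T=-404, Policy C: T=-561. Highest is -404 (Policy B).

-404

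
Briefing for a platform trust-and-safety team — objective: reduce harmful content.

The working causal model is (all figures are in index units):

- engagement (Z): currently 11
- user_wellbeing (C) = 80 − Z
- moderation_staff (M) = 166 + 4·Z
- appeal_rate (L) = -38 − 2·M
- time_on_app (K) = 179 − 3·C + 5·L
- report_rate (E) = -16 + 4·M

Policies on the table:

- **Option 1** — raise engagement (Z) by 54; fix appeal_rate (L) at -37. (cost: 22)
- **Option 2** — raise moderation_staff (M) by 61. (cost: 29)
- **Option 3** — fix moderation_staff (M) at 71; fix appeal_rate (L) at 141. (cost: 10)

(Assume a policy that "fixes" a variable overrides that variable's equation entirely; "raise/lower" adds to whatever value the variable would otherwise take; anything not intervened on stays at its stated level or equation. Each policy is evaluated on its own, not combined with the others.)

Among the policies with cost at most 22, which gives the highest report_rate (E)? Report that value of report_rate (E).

Option 1 (Z + 54, L := -37):
  Z = 11 + 54 = 65
  M = 166 + 4·65 = 426
  E = -16 + 4·426 = 1688
Option 3 (M := 71, L := 141):
  Z = 11
  M = 71
  E = -16 + 4·71 = 268
Comparing — Option 1: E=1688, Option 3: E=268. Highest is 1688 (Option 1).

1688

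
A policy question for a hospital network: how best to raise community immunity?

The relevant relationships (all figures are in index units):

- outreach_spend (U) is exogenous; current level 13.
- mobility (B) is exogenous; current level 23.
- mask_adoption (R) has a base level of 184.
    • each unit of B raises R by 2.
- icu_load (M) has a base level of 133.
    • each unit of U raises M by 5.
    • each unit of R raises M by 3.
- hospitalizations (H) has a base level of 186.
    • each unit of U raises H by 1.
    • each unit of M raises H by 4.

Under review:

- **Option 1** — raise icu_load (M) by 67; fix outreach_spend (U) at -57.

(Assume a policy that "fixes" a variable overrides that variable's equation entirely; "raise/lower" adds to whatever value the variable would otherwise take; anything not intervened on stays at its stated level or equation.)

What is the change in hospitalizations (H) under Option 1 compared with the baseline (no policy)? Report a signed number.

-1202

Baseline:
  U = 13
  B = 23
  R = 184 + 2·23 = 230
  M = 133 + 5·13 + 3·230 = 888
  H = 186 + 13 + 4·888 = 3751
Option 1 (M + 67, U := -57):
  U = -57
  B = 23
  R = 184 + 2·23 = 230
  M = 133 + 5·(-57) + 3·230 (+67 from intervention) = 605
  H = 186 + (-57) + 4·605 = 2549
Change in H: 2549 − 3751 = -1202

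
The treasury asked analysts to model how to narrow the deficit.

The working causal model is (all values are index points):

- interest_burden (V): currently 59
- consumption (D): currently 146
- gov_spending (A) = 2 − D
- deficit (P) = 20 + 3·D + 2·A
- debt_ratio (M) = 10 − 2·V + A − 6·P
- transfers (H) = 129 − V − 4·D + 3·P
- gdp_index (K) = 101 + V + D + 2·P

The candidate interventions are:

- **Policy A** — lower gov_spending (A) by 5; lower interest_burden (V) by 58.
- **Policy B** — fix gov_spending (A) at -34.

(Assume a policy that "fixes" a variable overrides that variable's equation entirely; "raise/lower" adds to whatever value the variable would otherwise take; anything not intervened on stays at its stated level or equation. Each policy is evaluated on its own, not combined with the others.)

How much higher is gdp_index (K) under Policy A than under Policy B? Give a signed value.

-518

Policy A (A − 5, V − 58):
  V = 59 − 58 = 1
  D = 146
  A = 2 − 146 (−5 from intervention) = -149
  P = 20 + 3·146 + 2·(-149) = 160
  K = 101 + 1 + 146 + 2·160 = 568
Policy B (A := -34):
  V = 59
  D = 146
  A = -34
  P = 20 + 3·146 + 2·(-34) = 390
  K = 101 + 59 + 146 + 2·390 = 1086
K: 568 − 1086 = -518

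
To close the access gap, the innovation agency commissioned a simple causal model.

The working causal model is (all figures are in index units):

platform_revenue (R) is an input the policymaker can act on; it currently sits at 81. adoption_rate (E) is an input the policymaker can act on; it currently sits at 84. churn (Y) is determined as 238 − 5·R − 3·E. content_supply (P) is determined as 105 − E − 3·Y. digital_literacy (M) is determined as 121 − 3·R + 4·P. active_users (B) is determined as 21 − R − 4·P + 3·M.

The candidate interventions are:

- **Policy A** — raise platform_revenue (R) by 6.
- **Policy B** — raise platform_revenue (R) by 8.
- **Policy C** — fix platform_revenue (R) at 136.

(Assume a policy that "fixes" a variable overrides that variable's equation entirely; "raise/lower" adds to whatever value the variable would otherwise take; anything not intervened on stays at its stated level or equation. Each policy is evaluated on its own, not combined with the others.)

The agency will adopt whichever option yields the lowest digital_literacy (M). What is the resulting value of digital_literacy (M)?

5332

Policy A (R + 6):
  R = 81 + 6 = 87
  E = 84
  Y = 238 − 5·87 − 3·84 = -449
  P = 105 − 84 − 3·(-449) = 1368
  M = 121 − 3·87 + 4·1368 = 5332
Policy B (R + 8):
  R = 81 + 8 = 89
  E = 84
  Y = 238 − 5·89 − 3·84 = -459
  P = 105 − 84 − 3·(-459) = 1398
  M = 121 − 3·89 + 4·1398 = 5446
Policy C (R := 136):
  R = 136
  E = 84
  Y = 238 − 5·136 − 3·84 = -694
  P = 105 − 84 − 3·(-694) = 2103
  M = 121 − 3·136 + 4·2103 = 8125
Comparing — Policy A: M=5332, Policy B: M=5446, Policy C: M=8125. Lowest is 5332 (Policy A).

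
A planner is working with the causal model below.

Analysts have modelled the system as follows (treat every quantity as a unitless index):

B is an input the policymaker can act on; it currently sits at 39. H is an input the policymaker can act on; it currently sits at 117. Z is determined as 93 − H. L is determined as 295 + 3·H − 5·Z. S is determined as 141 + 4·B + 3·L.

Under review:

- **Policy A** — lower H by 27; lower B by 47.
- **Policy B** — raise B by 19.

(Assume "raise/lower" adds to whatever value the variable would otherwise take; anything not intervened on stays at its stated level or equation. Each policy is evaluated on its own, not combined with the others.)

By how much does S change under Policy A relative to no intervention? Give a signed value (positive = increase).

Baseline:
  B = 39
  H = 117
  Z = 93 − 117 = -24
  L = 295 + 3·117 − 5·(-24) = 766
  S = 141 + 4·39 + 3·766 = 2595
Policy A (H − 27, B − 47):
  B = 39 − 47 = -8
  H = 117 − 27 = 90
  Z = 93 − 90 = 3
  L = 295 + 3·90 − 5·3 = 550
  S = 141 + 4·(-8) + 3·550 = 1759
Change in S: 1759 − 2595 = -836

-836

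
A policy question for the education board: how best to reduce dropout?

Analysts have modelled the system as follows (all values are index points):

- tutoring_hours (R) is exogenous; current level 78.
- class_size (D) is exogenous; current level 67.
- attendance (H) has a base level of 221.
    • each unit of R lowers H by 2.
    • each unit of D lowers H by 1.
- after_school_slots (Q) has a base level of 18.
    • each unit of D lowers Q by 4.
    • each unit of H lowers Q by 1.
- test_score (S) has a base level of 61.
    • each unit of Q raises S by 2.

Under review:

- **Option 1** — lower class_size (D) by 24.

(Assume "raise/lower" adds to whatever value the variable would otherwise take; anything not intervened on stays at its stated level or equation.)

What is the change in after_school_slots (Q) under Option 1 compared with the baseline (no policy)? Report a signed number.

Baseline:
  R = 78
  D = 67
  H = 221 − 2·78 − 67 = -2
  Q = 18 − 4·67 − (-2) = -248
Option 1 (D − 24):
  R = 78
  D = 67 − 24 = 43
  H = 221 − 2·78 − 43 = 22
  Q = 18 − 4·43 − 22 = -176
Change in Q: -176 − (-248) = 72

72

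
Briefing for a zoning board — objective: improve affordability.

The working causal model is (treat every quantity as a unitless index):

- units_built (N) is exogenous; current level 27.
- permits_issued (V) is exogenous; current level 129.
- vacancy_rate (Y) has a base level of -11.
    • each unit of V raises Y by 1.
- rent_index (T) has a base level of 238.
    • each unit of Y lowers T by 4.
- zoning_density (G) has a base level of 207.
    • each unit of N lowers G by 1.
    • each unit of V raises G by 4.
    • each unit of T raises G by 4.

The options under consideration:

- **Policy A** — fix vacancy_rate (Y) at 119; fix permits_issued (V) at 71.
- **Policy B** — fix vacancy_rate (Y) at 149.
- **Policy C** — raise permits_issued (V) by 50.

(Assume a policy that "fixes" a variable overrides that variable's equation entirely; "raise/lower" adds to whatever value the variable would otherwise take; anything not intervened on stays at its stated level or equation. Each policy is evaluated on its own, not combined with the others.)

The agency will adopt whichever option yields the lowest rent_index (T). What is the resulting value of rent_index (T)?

Policy A (Y := 119, V := 71):
  V = 71
  Y = 119
  T = 238 − 4·119 = -238
Policy B (Y := 149):
  V = 129
  Y = 149
  T = 238 − 4·149 = -358
Policy C (V + 50):
  V = 129 + 50 = 179
  Y = -11 + 179 = 168
  T = 238 − 4·168 = -434
Comparing — Policy A: T=-238, Policy B: T=-358, Policy C: T=-434. Lowest is -434 (Policy C).

-434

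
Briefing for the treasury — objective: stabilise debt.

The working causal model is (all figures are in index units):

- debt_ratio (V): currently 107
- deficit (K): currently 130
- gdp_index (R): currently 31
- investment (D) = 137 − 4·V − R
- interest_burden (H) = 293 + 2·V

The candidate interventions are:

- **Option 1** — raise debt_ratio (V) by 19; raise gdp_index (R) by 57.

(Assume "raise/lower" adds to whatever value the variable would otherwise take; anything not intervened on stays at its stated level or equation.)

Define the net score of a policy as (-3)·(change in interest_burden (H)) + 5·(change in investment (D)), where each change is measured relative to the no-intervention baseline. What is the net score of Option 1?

-779

Baseline:
  V = 107
  R = 31
  D = 137 − 4·107 − 31 = -322
  H = 293 + 2·107 = 507
Option 1 (V + 19, R + 57):
  V = 107 + 19 = 126
  R = 31 + 57 = 88
  D = 137 − 4·126 − 88 = -455
  H = 293 + 2·126 = 545
ΔH = 545 − 507 = 38; ΔD = -455 − (-322) = -133
Score = (-3)·38 + 5·(-133) = -779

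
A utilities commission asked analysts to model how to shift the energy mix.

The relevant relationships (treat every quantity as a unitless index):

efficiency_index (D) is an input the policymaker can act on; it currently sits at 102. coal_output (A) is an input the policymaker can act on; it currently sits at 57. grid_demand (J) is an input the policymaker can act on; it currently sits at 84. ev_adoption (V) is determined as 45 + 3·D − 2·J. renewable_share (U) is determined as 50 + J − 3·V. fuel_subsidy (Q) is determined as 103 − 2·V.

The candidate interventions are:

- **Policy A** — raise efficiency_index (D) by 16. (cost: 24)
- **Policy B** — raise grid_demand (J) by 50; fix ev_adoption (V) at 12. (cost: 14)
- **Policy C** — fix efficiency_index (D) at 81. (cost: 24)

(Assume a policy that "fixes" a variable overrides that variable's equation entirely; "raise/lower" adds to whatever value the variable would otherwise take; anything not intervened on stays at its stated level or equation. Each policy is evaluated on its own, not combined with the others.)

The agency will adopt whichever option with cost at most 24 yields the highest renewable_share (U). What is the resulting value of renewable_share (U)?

Policy A (D + 16):
  D = 102 + 16 = 118
  J = 84
  V = 45 + 3·118 − 2·84 = 231
  U = 50 + 84 − 3·231 = -559
Policy B (J + 50, V := 12):
  D = 102
  J = 84 + 50 = 134
  V = 12
  U = 50 + 134 − 3·12 = 148
Policy C (D := 81):
  D = 81
  J = 84
  V = 45 + 3·81 − 2·84 = 120
  U = 50 + 84 − 3·120 = -226
Comparing — Policy A: U=-559, Policy B: U=148, Policy C: U=-226. Highest is 148 (Policy B).

148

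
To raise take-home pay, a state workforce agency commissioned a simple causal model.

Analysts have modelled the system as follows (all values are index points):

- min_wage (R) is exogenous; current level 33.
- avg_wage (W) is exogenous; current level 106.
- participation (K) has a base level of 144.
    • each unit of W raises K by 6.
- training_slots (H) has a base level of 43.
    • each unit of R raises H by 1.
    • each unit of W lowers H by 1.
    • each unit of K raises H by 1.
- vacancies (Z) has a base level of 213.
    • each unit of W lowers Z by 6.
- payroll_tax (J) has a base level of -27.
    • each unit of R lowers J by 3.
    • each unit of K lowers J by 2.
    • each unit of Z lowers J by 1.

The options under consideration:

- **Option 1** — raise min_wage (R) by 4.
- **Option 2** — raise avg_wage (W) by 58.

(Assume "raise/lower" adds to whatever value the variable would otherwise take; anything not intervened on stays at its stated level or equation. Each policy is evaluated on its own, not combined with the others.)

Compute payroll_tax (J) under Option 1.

Option 1 (R + 4):
  R = 33 + 4 = 37
  W = 106
  K = 144 + 6·106 = 780
  Z = 213 − 6·106 = -423
  J = -27 − 3·37 − 2·780 − (-423) = -1275

-1275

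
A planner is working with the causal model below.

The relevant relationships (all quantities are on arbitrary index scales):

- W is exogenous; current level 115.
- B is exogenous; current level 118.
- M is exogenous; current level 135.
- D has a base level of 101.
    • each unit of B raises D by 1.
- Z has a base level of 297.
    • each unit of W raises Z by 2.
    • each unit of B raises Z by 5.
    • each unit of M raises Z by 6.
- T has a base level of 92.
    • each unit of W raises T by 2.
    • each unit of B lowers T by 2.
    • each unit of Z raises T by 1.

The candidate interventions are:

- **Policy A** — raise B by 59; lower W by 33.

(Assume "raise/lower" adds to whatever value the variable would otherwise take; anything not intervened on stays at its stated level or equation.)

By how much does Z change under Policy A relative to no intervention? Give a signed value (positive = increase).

Baseline:
  W = 115
  B = 118
  M = 135
  Z = 297 + 2·115 + 5·118 + 6·135 = 1927
Policy A (B + 59, W − 33):
  W = 115 − 33 = 82
  B = 118 + 59 = 177
  M = 135
  Z = 297 + 2·82 + 5·177 + 6·135 = 2156
Change in Z: 2156 − 1927 = 229

229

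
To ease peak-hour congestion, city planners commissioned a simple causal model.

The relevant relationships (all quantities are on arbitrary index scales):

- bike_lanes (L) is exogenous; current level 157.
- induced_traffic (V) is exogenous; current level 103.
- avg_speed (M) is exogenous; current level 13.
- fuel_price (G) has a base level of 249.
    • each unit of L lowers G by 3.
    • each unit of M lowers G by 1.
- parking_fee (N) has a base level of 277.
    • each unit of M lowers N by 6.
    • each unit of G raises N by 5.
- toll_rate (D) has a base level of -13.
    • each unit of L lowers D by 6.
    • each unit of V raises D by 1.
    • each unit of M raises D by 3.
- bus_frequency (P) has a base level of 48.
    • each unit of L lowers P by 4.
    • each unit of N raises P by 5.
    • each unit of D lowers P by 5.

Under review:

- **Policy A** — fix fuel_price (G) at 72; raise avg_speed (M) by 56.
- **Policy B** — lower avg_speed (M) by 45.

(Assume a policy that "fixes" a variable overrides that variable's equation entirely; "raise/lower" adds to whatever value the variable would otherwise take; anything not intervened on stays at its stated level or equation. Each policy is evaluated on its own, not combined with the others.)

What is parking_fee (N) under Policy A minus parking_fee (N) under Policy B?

704

Policy A (G := 72, M + 56):
  L = 157
  M = 13 + 56 = 69
  G = 72
  N = 277 − 6·69 + 5·72 = 223
Policy B (M − 45):
  L = 157
  M = 13 − 45 = -32
  G = 249 − 3·157 − (-32) = -190
  N = 277 − 6·(-32) + 5·(-190) = -481
N: 223 − (-481) = 704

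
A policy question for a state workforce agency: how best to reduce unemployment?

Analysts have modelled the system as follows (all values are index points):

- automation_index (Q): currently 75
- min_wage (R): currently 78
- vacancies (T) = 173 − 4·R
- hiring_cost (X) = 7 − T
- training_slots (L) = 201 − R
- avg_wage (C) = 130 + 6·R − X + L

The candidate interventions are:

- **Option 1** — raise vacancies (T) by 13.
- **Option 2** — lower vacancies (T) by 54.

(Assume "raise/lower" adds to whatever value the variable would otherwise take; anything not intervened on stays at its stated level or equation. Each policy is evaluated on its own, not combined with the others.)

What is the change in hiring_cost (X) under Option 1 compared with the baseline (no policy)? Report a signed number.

Baseline:
  R = 78
  T = 173 − 4·78 = -139
  X = 7 − (-139) = 146
Option 1 (T + 13):
  R = 78
  T = 173 − 4·78 (+13 from intervention) = -126
  X = 7 − (-126) = 133
Change in X: 133 − 146 = -13

-13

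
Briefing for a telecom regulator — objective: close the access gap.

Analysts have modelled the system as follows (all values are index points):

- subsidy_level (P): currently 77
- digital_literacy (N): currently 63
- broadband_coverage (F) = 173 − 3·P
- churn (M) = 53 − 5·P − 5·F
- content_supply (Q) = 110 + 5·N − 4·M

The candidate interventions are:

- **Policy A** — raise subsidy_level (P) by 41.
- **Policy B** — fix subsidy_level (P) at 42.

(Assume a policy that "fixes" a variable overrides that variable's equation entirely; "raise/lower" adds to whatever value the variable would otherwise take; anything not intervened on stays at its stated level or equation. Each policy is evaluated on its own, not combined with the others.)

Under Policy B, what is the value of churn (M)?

-392

Policy B (P := 42):
  P = 42
  F = 173 − 3·42 = 47
  M = 53 − 5·42 − 5·47 = -392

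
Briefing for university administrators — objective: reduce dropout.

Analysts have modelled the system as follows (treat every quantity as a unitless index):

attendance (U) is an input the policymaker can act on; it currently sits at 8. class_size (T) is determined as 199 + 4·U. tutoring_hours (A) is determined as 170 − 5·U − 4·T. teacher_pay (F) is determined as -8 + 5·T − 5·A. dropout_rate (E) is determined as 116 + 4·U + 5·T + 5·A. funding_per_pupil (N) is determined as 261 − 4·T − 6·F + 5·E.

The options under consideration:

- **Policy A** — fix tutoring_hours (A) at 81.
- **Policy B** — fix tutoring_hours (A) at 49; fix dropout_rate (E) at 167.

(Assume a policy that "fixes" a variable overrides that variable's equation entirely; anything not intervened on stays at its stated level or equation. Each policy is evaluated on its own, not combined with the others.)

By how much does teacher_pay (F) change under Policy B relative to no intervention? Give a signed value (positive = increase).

Baseline:
  U = 8
  T = 199 + 4·8 = 231
  A = 170 − 5·8 − 4·231 = -794
  F = -8 + 5·231 − 5·(-794) = 5117
Policy B (A := 49, E := 167):
  U = 8
  T = 199 + 4·8 = 231
  A = 49
  F = -8 + 5·231 − 5·49 = 902
Change in F: 902 − 5117 = -4215

-4215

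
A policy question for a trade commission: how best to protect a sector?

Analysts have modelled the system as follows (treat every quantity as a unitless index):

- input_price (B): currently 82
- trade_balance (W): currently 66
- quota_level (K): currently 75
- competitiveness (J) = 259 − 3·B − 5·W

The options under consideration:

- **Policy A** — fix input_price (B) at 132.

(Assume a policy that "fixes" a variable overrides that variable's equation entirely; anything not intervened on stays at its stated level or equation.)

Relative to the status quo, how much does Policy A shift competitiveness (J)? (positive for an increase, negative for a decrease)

-150

Baseline:
  B = 82
  W = 66
  J = 259 − 3·82 − 5·66 = -317
Policy A (B := 132):
  B = 132
  W = 66
  J = 259 − 3·132 − 5·66 = -467
Change in J: -467 − (-317) = -150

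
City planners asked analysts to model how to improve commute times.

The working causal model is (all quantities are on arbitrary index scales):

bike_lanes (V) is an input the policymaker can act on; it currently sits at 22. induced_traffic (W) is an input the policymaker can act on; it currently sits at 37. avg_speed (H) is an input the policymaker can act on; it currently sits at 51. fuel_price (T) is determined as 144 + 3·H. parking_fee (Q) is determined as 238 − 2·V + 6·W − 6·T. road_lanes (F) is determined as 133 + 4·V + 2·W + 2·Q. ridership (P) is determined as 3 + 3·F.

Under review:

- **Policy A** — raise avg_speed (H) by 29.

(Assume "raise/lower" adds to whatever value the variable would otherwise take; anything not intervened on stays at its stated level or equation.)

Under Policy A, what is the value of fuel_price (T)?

Policy A (H + 29):
  H = 51 + 29 = 80
  T = 144 + 3·80 = 384

384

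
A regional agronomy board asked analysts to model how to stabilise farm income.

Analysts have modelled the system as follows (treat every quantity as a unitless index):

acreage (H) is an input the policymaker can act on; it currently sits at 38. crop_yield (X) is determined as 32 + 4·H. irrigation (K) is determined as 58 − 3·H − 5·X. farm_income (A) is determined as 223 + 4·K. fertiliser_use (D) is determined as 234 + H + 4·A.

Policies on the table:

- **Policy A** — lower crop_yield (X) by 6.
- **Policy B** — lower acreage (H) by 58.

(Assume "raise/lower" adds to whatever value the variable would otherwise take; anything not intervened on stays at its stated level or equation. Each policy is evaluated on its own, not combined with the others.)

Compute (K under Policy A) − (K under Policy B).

Policy A (X − 6):
  H = 38
  X = 32 + 4·38 (−6 from intervention) = 178
  K = 58 − 3·38 − 5·178 = -946
Policy B (H − 58):
  H = 38 − 58 = -20
  X = 32 + 4·(-20) = -48
  K = 58 − 3·(-20) − 5·(-48) = 358
K: -946 − 358 = -1304

-1304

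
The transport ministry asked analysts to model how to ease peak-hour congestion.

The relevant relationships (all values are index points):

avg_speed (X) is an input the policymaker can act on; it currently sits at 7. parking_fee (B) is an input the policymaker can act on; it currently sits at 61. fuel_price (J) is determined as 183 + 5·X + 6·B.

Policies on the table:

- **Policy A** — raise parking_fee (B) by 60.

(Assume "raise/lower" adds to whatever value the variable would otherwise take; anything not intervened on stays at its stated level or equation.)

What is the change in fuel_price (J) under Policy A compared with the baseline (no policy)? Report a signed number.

Baseline:
  X = 7
  B = 61
  J = 183 + 5·7 + 6·61 = 584
Policy A (B + 60):
  X = 7
  B = 61 + 60 = 121
  J = 183 + 5·7 + 6·121 = 944
Change in J: 944 − 584 = 360

360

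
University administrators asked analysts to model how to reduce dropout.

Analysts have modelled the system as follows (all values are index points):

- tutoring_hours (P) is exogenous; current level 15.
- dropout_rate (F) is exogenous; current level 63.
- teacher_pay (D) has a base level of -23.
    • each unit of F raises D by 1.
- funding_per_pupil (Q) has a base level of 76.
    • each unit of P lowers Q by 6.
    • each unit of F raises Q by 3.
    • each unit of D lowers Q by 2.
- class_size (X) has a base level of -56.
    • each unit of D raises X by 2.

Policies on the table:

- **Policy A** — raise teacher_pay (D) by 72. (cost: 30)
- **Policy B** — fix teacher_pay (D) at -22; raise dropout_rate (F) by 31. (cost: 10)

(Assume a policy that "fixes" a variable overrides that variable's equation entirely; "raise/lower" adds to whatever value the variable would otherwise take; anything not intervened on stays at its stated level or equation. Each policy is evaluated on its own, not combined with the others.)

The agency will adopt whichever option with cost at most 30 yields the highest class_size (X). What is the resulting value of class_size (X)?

168

Policy A (D + 72):
  F = 63
  D = -23 + 63 (+72 from intervention) = 112
  X = -56 + 2·112 = 168
Policy B (D := -22, F + 31):
  F = 63 + 31 = 94
  D = -22
  X = -56 + 2·(-22) = -100
Comparing — Policy A: X=168, Policy B: X=-100. Highest is 168 (Policy A).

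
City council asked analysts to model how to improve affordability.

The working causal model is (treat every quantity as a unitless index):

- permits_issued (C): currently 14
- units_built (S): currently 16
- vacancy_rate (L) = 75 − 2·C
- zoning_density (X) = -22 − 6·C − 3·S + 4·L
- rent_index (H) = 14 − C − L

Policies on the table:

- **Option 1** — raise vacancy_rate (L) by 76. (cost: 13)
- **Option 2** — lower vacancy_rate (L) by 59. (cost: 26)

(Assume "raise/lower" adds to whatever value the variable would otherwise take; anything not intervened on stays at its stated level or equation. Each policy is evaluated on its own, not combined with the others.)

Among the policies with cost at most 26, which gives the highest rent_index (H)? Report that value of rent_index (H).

Option 1 (L + 76):
  C = 14
  L = 75 − 2·14 (+76 from intervention) = 123
  H = 14 − 14 − 123 = -123
Option 2 (L − 59):
  C = 14
  L = 75 − 2·14 (−59 from intervention) = -12
  H = 14 − 14 − (-12) = 12
Comparing — Option 1: H=-123, Option 2: H=12. Highest is 12 (Option 2).

12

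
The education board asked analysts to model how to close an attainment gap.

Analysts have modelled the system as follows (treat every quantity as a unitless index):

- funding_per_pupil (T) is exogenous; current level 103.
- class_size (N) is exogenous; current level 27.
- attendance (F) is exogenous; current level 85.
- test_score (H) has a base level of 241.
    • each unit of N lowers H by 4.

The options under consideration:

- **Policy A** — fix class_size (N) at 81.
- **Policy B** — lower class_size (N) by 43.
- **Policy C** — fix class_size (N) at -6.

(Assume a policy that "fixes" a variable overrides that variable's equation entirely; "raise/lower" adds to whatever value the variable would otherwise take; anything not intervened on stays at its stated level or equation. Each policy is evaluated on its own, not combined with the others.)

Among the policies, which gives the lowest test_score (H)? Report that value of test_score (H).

Policy A (N := 81):
  N = 81
  H = 241 − 4·81 = -83
Policy B (N − 43):
  N = 27 − 43 = -16
  H = 241 − 4·(-16) = 305
Policy C (N := -6):
  N = -6
  H = 241 − 4·(-6) = 265
Comparing — Policy A: H=-83, Policy B: H=305, Policy C: H=265. Lowest is -83 (Policy A).

-83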